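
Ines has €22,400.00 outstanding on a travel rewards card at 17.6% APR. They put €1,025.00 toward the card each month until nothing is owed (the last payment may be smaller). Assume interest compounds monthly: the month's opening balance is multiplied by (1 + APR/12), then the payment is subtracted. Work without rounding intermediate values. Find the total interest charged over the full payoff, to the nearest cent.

€4,805.46

Monthly rate r = 17.6%/12 = 1.46667% = 0.0146667.
Payoff takes n = ⌈−ln(1 − rB₀/P)/ln(1+r)⌉ = ⌈26.540⌉ = 27 payments; the last is €555.46.
Total paid = 26·€1,025.00 + €555.46 = €27,205.46.
Total interest = total paid − principal = €27,205.46 − €22,400.00 = €4,805.46.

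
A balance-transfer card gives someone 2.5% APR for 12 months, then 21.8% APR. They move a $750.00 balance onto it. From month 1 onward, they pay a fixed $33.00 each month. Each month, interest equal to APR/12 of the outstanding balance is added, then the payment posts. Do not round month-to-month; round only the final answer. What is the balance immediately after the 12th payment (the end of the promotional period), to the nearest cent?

Promo months 1–12 at r₀ = 2.5%/12 = 0.00208333; months 13+ at r₁ = 21.8%/12 = 0.0181667.
After month 12: iterate B ← B·(1+r₀) − $33.00 for 12 months → $368.40.

$368.40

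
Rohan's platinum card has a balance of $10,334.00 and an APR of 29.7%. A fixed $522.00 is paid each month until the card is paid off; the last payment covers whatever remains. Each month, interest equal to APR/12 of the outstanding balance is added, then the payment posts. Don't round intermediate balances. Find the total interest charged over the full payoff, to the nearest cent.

$4,042.98

Monthly rate r = 29.7%/12 = 2.475% = 0.02475.
Payoff takes n = ⌈−ln(1 − rB₀/P)/ln(1+r)⌉ = ⌈27.539⌉ = 28 payments; the last is $282.98.
Total paid = 27·$522.00 + $282.98 = $14,376.98.
Total interest = total paid − principal = $14,376.98 − $10,334.00 = $4,042.98.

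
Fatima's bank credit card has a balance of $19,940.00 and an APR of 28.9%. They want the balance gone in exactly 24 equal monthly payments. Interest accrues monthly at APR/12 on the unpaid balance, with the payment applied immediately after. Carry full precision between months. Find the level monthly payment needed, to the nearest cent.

Monthly rate r = 28.9%/12 = 2.40833% = 0.0240833.
Level-payment amortization: P = B₀·r / (1 − (1+r)^(−n)) = 19940.00·0.0240833 / (1 − 1.02408^(−24)).
Denominator 1 − (1+r)^(−24) = 0.435124363.
P = 480.222 / 0.435124363 ≈ 1103.64.

$1,103.64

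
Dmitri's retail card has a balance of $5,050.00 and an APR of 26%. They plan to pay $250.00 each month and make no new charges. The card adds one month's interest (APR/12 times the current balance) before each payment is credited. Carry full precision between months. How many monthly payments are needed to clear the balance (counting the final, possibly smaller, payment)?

27 payments

Monthly rate r = 26%/12 = 2.16667% = 0.0216667.
Recurrence: B ← B·(1+r) − $250.00.
Month 1: interest $109.42; balance after payment $4,909.42.
Month 2: interest $106.37; balance after payment $4,765.79.
Closed form: n = −ln(1 − rB₀/P)/ln(1+r) = −ln(0.56233)/ln(1.02167) ≈ 26.856, so the balance reaches zero during payment 27.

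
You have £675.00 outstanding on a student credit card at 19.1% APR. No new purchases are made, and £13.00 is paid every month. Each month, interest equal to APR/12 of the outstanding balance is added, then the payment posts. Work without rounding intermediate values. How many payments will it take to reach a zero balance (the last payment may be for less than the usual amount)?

111 months

Monthly rate r = 19.1%/12 = 1.59167% = 0.0159167.
Recurrence: B ← B·(1+r) − £13.00.
Month 1: interest £10.74; balance after payment £672.74.
Month 2: interest £10.71; balance after payment £670.45.
Closed form: n = −ln(1 − rB₀/P)/ln(1+r) = −ln(0.17356)/ln(1.01592) ≈ 110.899, so the balance reaches zero during payment 111.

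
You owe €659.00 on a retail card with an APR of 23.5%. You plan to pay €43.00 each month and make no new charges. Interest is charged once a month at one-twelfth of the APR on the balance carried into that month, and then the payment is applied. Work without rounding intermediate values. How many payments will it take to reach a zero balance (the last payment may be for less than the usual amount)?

Monthly rate r = 23.5%/12 = 1.95833% = 0.0195833.
Recurrence: B ← B·(1+r) − €43.00.
Month 1: interest €12.91; balance after payment €628.91.
Month 2: interest €12.32; balance after payment €598.22.
Closed form: n = −ln(1 − rB₀/P)/ln(1+r) = −ln(0.69987)/ln(1.01958) ≈ 18.400, so the balance reaches zero during payment 19.

19 months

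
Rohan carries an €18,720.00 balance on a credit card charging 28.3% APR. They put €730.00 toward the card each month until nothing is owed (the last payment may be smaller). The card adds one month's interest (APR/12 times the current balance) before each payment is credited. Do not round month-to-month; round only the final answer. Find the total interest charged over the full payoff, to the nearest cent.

Monthly rate r = 28.3%/12 = 2.35833% = 0.0235833.
Payoff takes n = ⌈−ln(1 − rB₀/P)/ln(1+r)⌉ = ⌈39.824⌉ = 40 payments; the last is €602.78.
Total paid = 39·€730.00 + €602.78 = €29,072.78.
Total interest = total paid − principal = €29,072.78 − €18,720.00 = €10,352.78.

€10,352.78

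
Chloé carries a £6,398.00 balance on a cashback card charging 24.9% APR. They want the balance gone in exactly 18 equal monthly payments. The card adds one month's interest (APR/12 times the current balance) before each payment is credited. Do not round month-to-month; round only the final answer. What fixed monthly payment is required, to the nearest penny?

Monthly rate r = 24.9%/12 = 2.075% = 0.02075.
Level-payment amortization: P = B₀·r / (1 − (1+r)^(−n)) = 6398.00·0.02075 / (1 − 1.02075^(−18)).
Denominator 1 − (1+r)^(−18) = 0.309043025.
P = 132.758 / 0.309043025 ≈ 429.58.

£429.58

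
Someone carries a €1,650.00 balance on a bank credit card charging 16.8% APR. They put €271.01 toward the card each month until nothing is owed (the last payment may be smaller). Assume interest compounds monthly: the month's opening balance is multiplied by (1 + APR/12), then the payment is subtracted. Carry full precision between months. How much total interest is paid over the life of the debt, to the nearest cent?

Monthly rate r = 16.8%/12 = 1.4% = 0.014.
Payoff takes n = ⌈−ln(1 − rB₀/P)/ln(1+r)⌉ = ⌈6.408⌉ = 7 payments; the last is €111.03.
Total paid = 6·€271.01 + €111.03 = €1,737.09.
Total interest = total paid − principal = €1,737.09 − €1,650.00 = €87.09.

€87.09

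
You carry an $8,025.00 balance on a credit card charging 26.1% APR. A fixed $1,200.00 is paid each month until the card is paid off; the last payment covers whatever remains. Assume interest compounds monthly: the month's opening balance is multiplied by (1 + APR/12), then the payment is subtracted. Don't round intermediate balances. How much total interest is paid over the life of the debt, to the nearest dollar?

$744

Monthly rate r = 26.1%/12 = 2.175% = 0.02175.
Payoff takes n = ⌈−ln(1 − rB₀/P)/ln(1+r)⌉ = ⌈7.305⌉ = 8 payments; the last is $368.93.
Total paid = 7·$1,200.00 + $368.93 = $8,768.93.
Total interest = total paid − principal = $8,768.93 − $8,025.00 = $743.93.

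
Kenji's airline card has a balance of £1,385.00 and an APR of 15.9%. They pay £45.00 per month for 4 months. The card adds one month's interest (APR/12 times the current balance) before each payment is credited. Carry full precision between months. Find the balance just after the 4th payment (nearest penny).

Monthly rate r = 15.9%/12 = 1.325% = 0.01325.
Each month: B ← B·(1+r) − £45.00.
Month 1: interest £18.35; balance after payment £1,358.35.
Month 2: interest £18.00; balance after payment £1,331.35.
Month 3: interest £17.64; balance after payment £1,303.99.
Month 4: interest £17.28; balance after payment £1,276.27.

£1,276.27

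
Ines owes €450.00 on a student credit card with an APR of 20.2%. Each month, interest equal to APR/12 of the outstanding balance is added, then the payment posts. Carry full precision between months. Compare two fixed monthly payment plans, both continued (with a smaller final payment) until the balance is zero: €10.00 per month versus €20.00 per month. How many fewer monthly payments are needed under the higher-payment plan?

56 fewer payments

Monthly rate r = 20.2%/12 = 1.68333% = 0.0168333.
At €10.00/mo: n = ⌈−ln(1 − rB₀/P)/ln(1+r)⌉ = 85 payments (last €8.71); total interest = total paid − €450.00 = €398.71.
At €20.00/mo: 29 payments (last €10.36); total interest €120.36.
Payments saved = 85 − 29 = 56.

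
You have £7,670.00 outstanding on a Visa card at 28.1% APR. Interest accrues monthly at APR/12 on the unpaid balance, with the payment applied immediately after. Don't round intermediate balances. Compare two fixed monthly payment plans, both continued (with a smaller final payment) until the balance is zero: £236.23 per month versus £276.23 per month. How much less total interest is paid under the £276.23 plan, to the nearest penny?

£2,042.02

Monthly rate r = 28.1%/12 = 2.34167% = 0.0234167.
At £236.23/mo: n = ⌈−ln(1 − rB₀/P)/ln(1+r)⌉ = 62 payments (last £168.15); total interest = total paid − £7,670.00 = £6,908.18.
At £276.23/mo: 46 payments (last £105.81); total interest £4,866.16.
Interest saved = £6,908.18 − £4,866.16 = £2,042.02.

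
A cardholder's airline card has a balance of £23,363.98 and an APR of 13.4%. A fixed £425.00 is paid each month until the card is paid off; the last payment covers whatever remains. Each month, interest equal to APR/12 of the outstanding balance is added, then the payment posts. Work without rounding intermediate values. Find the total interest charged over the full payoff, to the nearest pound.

Monthly rate r = 13.4%/12 = 1.11667% = 0.0111667.
Payoff takes n = ⌈−ln(1 − rB₀/P)/ln(1+r)⌉ = ⌈85.693⌉ = 86 payments; the last is £294.94.
Total paid = 85·£425.00 + £294.94 = £36,419.94.
Total interest = total paid − principal = £36,419.94 − £23,363.98 = £13,055.96.

£13,056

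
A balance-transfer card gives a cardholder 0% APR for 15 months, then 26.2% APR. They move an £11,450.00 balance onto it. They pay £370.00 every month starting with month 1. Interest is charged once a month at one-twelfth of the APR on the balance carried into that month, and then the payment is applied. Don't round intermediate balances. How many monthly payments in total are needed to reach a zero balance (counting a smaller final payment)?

Promo months 1–15 at r₀ = 0%/12 = 0; months 16+ at r₁ = 26.2%/12 = 0.0218333.
After month 15 (no interest yet): B = £11,450.00 − 15·£370.00 = £5,900.00.
Then at r₁ with £370.00/mo: n₂ = −ln(1 − r₁·B/P)/ln(1+r₁) ≈ 19.81 → 20 more payments.

35 months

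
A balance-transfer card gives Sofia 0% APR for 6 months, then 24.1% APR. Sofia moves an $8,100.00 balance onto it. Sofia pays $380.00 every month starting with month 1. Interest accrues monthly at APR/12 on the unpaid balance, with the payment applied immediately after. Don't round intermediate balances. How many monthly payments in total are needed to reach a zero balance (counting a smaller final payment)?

Promo months 1–6 at r₀ = 0%/12 = 0; months 7+ at r₁ = 24.1%/12 = 0.0200833.
After month 6 (no interest yet): B = $8,100.00 − 6·$380.00 = $5,820.00.
Then at r₁ with $380.00/mo: n₂ = −ln(1 − r₁·B/P)/ln(1+r₁) ≈ 18.49 → 19 more payments.

25 payments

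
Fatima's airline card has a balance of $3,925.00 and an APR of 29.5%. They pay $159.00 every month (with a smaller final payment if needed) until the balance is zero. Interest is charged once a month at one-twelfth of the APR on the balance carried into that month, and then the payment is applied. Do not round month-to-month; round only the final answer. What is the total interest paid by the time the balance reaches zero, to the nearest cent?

$2,187.54

Monthly rate r = 29.5%/12 = 2.45833% = 0.0245833.
Payoff takes n = ⌈−ln(1 − rB₀/P)/ln(1+r)⌉ = ⌈38.441⌉ = 39 payments; the last is $70.54.
Total paid = 38·$159.00 + $70.54 = $6,112.54.
Total interest = total paid − principal = $6,112.54 − $3,925.00 = $2,187.54.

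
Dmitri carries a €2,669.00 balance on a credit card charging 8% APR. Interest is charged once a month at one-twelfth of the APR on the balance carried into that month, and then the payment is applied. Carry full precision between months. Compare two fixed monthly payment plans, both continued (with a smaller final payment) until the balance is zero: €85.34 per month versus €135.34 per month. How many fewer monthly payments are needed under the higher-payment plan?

Monthly rate r = 8%/12 = 0.666667% = 0.00666667.
At €85.34/mo: n = ⌈−ln(1 − rB₀/P)/ln(1+r)⌉ = 36 payments (last €16.30); total interest = total paid − €2,669.00 = €334.20.
At €135.34/mo: 22 payments (last €28.99); total interest €202.13.
Payments saved = 36 − 22 = 14.

14 fewer payments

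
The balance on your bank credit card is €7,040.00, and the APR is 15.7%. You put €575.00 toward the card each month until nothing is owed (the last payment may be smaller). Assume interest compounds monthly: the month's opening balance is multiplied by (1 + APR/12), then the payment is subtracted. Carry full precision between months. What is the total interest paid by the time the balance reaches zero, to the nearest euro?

Monthly rate r = 15.7%/12 = 1.30833% = 0.0130833.
Payoff takes n = ⌈−ln(1 − rB₀/P)/ln(1+r)⌉ = ⌈13.430⌉ = 14 payments; the last is €248.37.
Total paid = 13·€575.00 + €248.37 = €7,723.37.
Total interest = total paid − principal = €7,723.37 − €7,040.00 = €683.37.

€683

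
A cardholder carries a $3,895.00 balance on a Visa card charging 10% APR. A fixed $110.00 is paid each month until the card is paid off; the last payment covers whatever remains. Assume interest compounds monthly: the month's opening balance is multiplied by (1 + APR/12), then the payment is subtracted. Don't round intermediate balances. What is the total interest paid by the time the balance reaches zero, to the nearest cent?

Monthly rate r = 10%/12 = 0.833333% = 0.00833333.
Payoff takes n = ⌈−ln(1 − rB₀/P)/ln(1+r)⌉ = ⌈42.134⌉ = 43 payments; the last is $14.84.
Total paid = 42·$110.00 + $14.84 = $4,634.84.
Total interest = total paid − principal = $4,634.84 − $3,895.00 = $739.84.

$739.84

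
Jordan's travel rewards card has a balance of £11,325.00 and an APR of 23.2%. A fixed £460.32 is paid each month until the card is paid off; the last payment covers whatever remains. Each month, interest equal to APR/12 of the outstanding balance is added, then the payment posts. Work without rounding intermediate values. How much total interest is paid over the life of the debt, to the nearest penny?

£4,195.31

Monthly rate r = 23.2%/12 = 1.93333% = 0.0193333.
Payoff takes n = ⌈−ln(1 − rB₀/P)/ln(1+r)⌉ = ⌈33.714⌉ = 34 payments; the last is £329.75.
Total paid = 33·£460.32 + £329.75 = £15,520.31.
Total interest = total paid − principal = £15,520.31 − £11,325.00 = £4,195.31.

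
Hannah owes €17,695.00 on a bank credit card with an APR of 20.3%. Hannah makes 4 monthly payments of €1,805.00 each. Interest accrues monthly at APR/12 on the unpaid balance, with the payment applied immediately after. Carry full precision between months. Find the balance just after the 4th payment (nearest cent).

Monthly rate r = 20.3%/12 = 1.69167% = 0.0169167.
Each month: B ← B·(1+r) − €1,805.00.
Month 1: interest €299.34; balance after payment €16,189.34.
Month 2: interest €273.87; balance after payment €14,658.21.
Month 3: interest €247.97; balance after payment €13,101.18.
Month 4: interest €221.63; balance after payment €11,517.81.

€11,517.81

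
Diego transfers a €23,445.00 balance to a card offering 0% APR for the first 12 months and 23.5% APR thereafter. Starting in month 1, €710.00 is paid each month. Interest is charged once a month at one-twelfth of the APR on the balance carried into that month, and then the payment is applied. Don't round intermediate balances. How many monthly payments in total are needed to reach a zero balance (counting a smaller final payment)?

Promo months 1–12 at r₀ = 0%/12 = 0; months 13+ at r₁ = 23.5%/12 = 0.0195833.
After month 12 (no interest yet): B = €23,445.00 − 12·€710.00 = €14,925.00.
Then at r₁ with €710.00/mo: n₂ = −ln(1 − r₁·B/P)/ln(1+r₁) ≈ 27.35 → 28 more payments.

40 months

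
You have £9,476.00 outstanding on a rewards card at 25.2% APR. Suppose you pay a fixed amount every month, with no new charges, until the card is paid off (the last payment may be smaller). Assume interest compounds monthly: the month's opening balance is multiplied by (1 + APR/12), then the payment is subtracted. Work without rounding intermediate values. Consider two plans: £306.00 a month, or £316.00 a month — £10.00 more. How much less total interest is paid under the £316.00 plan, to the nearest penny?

Monthly rate r = 25.2%/12 = 2.1% = 0.021.
At £306.00/mo: n = ⌈−ln(1 − rB₀/P)/ln(1+r)⌉ = 51 payments (last £171.46); total interest = total paid − £9,476.00 = £5,995.46.
At £316.00/mo: 48 payments (last £255.27); total interest £5,631.27.
Interest saved = £5,995.46 − £5,631.27 = £364.19.

£364.19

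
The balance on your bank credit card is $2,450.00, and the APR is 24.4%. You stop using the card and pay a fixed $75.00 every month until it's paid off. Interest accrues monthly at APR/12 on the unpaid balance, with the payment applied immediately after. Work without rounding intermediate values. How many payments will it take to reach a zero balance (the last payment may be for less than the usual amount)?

Monthly rate r = 24.4%/12 = 2.03333% = 0.0203333.
Recurrence: B ← B·(1+r) − $75.00.
Month 1: interest $49.82; balance after payment $2,424.82.
Month 2: interest $49.30; balance after payment $2,399.12.
Closed form: n = −ln(1 − rB₀/P)/ln(1+r) = −ln(0.33578)/ln(1.02033) ≈ 54.215, so the balance reaches zero during payment 55.

55 months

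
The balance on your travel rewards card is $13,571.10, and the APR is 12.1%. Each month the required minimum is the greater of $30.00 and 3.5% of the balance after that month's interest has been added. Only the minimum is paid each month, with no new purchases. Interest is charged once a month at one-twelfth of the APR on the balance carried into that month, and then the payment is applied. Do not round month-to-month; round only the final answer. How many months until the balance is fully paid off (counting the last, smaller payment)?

Monthly rate r = 12.1%/12 = 1.00833% = 0.0100833.
While 3.5% of the post-interest balance exceeds $30.00, each month B ← (B·(1+r))·(1 − 0.035), i.e. B shrinks by the factor (1+r)·0.965 = 0.97473.
This holds for months 1–109. Entering month 110 the balance is $833.73; 3.5% of the post-interest balance is now below $30.00, so the flat $30.00 minimum applies from here.
From month 110 a fixed $30.00 at rate r clears $833.73 in 33 more payments. Total: 109 + 33 = 142 months.

142 months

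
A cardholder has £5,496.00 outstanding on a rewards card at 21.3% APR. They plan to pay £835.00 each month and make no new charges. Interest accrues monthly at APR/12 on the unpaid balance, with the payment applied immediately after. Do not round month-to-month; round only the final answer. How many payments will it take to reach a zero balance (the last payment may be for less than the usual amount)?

8 payments

Monthly rate r = 21.3%/12 = 1.775% = 0.01775.
Recurrence: B ← B·(1+r) − £835.00.
Month 1: interest £97.55; balance after payment £4,758.55.
Month 2: interest £84.46; balance after payment £4,008.02.
Closed form: n = −ln(1 − rB₀/P)/ln(1+r) = −ln(0.88317)/ln(1.01775) ≈ 7.061, so the balance reaches zero during payment 8.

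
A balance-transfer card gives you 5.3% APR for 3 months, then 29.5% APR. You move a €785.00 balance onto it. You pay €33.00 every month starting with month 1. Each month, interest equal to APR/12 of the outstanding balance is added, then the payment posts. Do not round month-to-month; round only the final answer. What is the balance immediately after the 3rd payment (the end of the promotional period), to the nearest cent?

€696.01

Promo months 1–3 at r₀ = 5.3%/12 = 0.00441667; months 4+ at r₁ = 29.5%/12 = 0.0245833.
After month 3: iterate B ← B·(1+r₀) − €33.00 for 3 months → €696.01.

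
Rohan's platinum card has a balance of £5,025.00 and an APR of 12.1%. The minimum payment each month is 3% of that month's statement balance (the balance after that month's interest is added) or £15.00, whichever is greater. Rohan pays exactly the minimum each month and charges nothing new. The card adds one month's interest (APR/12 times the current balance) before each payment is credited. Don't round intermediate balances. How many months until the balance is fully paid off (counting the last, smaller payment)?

Monthly rate r = 12.1%/12 = 1.00833% = 0.0100833.
While 3% of the post-interest balance exceeds £15.00, each month B ← (B·(1+r))·(1 − 0.03), i.e. B shrinks by the factor (1+r)·0.97 = 0.97978.
This holds for months 1–114. Entering month 115 the balance is £489.59; 3% of the post-interest balance is now below £15.00, so the flat £15.00 minimum applies from here.
From month 115 a fixed £15.00 at rate r clears £489.59 in 40 more payments. Total: 114 + 40 = 154 months.

154 months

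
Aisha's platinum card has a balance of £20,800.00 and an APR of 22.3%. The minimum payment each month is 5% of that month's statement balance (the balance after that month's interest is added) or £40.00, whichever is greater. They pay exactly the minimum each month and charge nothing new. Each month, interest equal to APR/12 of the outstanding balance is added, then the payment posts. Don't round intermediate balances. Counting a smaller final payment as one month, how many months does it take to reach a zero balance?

Monthly rate r = 22.3%/12 = 1.85833% = 0.0185833.
While 5% of the post-interest balance exceeds £40.00, each month B ← (B·(1+r))·(1 − 0.05), i.e. B shrinks by the factor (1+r)·0.95 = 0.96765.
This holds for months 1–100. Entering month 101 the balance is £776.39; 5% of the post-interest balance is now below £40.00, so the flat £40.00 minimum applies from here.
From month 101 a fixed £40.00 at rate r clears £776.39 in 25 more payments. Total: 100 + 25 = 125 months.

125 months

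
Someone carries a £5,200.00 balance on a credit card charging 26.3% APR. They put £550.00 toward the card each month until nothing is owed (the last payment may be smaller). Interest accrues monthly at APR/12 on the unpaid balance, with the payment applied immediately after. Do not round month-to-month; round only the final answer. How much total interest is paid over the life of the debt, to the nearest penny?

Monthly rate r = 26.3%/12 = 2.19167% = 0.0219167.
Payoff takes n = ⌈−ln(1 − rB₀/P)/ln(1+r)⌉ = ⌈10.710⌉ = 11 payments; the last is £391.91.
Total paid = 10·£550.00 + £391.91 = £5,891.91.
Total interest = total paid − principal = £5,891.91 − £5,200.00 = £691.91.

£691.91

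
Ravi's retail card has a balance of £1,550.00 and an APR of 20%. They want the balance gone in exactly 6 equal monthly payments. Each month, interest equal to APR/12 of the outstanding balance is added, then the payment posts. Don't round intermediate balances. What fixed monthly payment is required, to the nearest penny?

£273.61

Monthly rate r = 20%/12 = 1.66667% = 0.0166667.
Level-payment amortization: P = B₀·r / (1 − (1+r)^(−n)) = 1550.00·0.0166667 / (1 − 1.01667^(−6)).
Denominator 1 − (1+r)^(−6) = 0.0944165182.
P = 25.8333 / 0.0944165182 ≈ 273.61.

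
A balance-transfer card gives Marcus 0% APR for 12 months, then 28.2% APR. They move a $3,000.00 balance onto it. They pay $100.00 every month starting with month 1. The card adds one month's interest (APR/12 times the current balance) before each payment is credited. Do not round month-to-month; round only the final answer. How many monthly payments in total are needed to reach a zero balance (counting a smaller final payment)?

36 payments

Promo months 1–12 at r₀ = 0%/12 = 0; months 13+ at r₁ = 28.2%/12 = 0.0235.
After month 12 (no interest yet): B = $3,000.00 − 12·$100.00 = $1,800.00.
Then at r₁ with $100.00/mo: n₂ = −ln(1 − r₁·B/P)/ln(1+r₁) ≈ 23.67 → 24 more payments.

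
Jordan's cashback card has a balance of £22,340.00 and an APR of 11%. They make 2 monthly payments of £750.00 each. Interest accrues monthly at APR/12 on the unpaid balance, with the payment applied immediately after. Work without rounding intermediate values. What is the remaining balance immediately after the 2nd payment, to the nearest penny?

Monthly rate r = 11%/12 = 0.916667% = 0.00916667.
Each month: B ← B·(1+r) − £750.00.
Month 1: interest £204.78; balance after payment £21,794.78.
Month 2: interest £199.79; balance after payment £21,244.57.

£21,244.57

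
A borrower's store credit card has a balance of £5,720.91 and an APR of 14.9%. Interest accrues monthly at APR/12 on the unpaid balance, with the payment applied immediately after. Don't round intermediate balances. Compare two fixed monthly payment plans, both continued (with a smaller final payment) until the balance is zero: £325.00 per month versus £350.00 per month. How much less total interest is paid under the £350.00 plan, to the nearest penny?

£60.94

Monthly rate r = 14.9%/12 = 1.24167% = 0.0124167.
At £325.00/mo: n = ⌈−ln(1 − rB₀/P)/ln(1+r)⌉ = 20 payments (last £320.37); total interest = total paid − £5,720.91 = £774.46.
At £350.00/mo: 19 payments (last £134.43); total interest £713.52.
Interest saved = £774.46 − £713.52 = £60.94.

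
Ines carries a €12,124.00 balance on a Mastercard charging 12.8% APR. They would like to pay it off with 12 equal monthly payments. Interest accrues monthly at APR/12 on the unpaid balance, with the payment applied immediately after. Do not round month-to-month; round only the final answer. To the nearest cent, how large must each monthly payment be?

€1,081.75

Monthly rate r = 12.8%/12 = 1.06667% = 0.0106667.
Level-payment amortization: P = B₀·r / (1 − (1+r)^(−n)) = 12124.00·0.0106667 / (1 − 1.01067^(−12)).
Denominator 1 − (1+r)^(−12) = 0.119550009.
P = 129.323 / 0.119550009 ≈ 1081.75.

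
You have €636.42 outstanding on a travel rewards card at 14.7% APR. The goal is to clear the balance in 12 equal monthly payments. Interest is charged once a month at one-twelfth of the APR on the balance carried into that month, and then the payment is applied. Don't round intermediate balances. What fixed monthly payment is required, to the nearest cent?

Monthly rate r = 14.7%/12 = 1.225% = 0.01225.
Level-payment amortization: P = B₀·r / (1 − (1+r)^(−n)) = 636.42·0.01225 / (1 − 1.01225^(−12)).
Denominator 1 − (1+r)^(−12) = 0.13593468.
P = 7.79614 / 0.13593468 ≈ 57.35.

€57.35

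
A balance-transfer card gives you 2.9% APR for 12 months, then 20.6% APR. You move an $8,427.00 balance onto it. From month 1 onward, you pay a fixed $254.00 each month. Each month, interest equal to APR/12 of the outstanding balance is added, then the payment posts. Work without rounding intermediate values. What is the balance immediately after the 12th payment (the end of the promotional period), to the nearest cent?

$5,585.82

Promo months 1–12 at r₀ = 2.9%/12 = 0.00241667; months 13+ at r₁ = 20.6%/12 = 0.0171667.
After month 12: iterate B ← B·(1+r₀) − $254.00 for 12 months → $5,585.82.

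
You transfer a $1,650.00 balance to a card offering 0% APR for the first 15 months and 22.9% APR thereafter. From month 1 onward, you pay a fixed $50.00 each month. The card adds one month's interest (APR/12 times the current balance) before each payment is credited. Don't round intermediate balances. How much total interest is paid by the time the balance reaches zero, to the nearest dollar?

$213

Promo months 1–15 at r₀ = 0%/12 = 0; months 16+ at r₁ = 22.9%/12 = 0.0190833.
After month 15 (no interest yet): B = $1,650.00 − 15·$50.00 = $900.00.
Then at r₁ with $50.00/mo: n₂ = −ln(1 − r₁·B/P)/ln(1+r₁) ≈ 22.26 → 23 more payments.
Total paid = 37·$50.00 + $13.20 = $1,863.20; interest = $1,863.20 − $1,650.00 = $213.20.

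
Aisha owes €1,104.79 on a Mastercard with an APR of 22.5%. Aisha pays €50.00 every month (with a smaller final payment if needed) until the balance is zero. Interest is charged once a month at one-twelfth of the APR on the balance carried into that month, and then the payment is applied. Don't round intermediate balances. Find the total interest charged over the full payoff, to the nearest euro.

Monthly rate r = 22.5%/12 = 1.875% = 0.01875.
Payoff takes n = ⌈−ln(1 − rB₀/P)/ln(1+r)⌉ = ⌈28.797⌉ = 29 payments; the last is €39.92.
Total paid = 28·€50.00 + €39.92 = €1,439.92.
Total interest = total paid − principal = €1,439.92 − €1,104.79 = €335.13.

€335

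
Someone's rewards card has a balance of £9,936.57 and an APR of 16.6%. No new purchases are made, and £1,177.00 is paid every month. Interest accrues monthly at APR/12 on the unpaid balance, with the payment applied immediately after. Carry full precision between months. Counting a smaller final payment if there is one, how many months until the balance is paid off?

Monthly rate r = 16.6%/12 = 1.38333% = 0.0138333.
Recurrence: B ← B·(1+r) − £1,177.00.
Month 1: interest £137.46; balance after payment £8,897.03.
Month 2: interest £123.08; balance after payment £7,843.10.
Closed form: n = −ln(1 − rB₀/P)/ln(1+r) = −ln(0.88322)/ln(1.01383) ≈ 9.039, so the balance reaches zero during payment 10.

10 months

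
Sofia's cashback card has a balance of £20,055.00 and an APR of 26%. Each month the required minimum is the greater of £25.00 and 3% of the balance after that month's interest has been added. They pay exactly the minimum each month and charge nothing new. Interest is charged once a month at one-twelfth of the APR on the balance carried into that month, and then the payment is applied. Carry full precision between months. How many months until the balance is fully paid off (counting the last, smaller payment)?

Monthly rate r = 26%/12 = 2.16667% = 0.0216667.
While 3% of the post-interest balance exceeds £25.00, each month B ← (B·(1+r))·(1 − 0.03), i.e. B shrinks by the factor (1+r)·0.97 = 0.99102.
This holds for months 1–355. Entering month 356 the balance is £814.63; 3% of the post-interest balance is now below £25.00, so the flat £25.00 minimum applies from here.
From month 356 a fixed £25.00 at rate r clears £814.63 in 58 more payments. Total: 355 + 58 = 413 months.

413 months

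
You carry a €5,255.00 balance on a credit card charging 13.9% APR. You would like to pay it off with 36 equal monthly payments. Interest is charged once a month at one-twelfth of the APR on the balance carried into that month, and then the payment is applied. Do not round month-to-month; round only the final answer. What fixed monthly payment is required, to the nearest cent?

Monthly rate r = 13.9%/12 = 1.15833% = 0.0115833.
Level-payment amortization: P = B₀·r / (1 − (1+r)^(−n)) = 5255.00·0.0115833 / (1 − 1.01158^(−36)).
Denominator 1 − (1+r)^(−36) = 0.339397753.
P = 60.8704 / 0.339397753 ≈ 179.35.

€179.35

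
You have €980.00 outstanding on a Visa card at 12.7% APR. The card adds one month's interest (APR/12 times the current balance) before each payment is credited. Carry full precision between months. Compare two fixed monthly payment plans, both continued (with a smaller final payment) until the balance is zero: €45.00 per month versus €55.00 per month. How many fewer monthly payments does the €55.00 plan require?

Monthly rate r = 12.7%/12 = 1.05833% = 0.0105833.
At €45.00/mo: n = ⌈−ln(1 − rB₀/P)/ln(1+r)⌉ = 25 payments (last €39.88); total interest = total paid − €980.00 = €139.88.
At €55.00/mo: 20 payments (last €46.73); total interest €111.73.
Payments saved = 25 − 20 = 5.

5 fewer payments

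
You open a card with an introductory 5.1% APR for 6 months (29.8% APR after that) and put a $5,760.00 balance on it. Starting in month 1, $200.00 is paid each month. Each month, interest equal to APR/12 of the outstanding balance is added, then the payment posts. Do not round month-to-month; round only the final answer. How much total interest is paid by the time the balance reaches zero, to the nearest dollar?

$2,573

Promo months 1–6 at r₀ = 5.1%/12 = 0.00425; months 7+ at r₁ = 29.8%/12 = 0.0248333.
After month 6: iterate B ← B·(1+r₀) − $200.00 for 6 months → $4,695.63.
Then at r₁ with $200.00/mo: n₂ = −ln(1 − r₁·B/P)/ln(1+r₁) ≈ 35.66 → 36 more payments.
Total paid = 41·$200.00 + $132.76 = $8,332.76; interest = $8,332.76 − $5,760.00 = $2,572.76.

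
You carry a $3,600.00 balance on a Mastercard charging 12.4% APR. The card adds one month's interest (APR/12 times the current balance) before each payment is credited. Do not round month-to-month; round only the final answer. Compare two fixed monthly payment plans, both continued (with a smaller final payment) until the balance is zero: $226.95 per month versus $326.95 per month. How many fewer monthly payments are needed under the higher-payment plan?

Monthly rate r = 12.4%/12 = 1.03333% = 0.0103333.
At $226.95/mo: n = ⌈−ln(1 − rB₀/P)/ln(1+r)⌉ = 18 payments (last $94.26); total interest = total paid − $3,600.00 = $352.41.
At $326.95/mo: 12 payments (last $245.37); total interest $241.82.
Payments saved = 18 − 12 = 6.

6 fewer payments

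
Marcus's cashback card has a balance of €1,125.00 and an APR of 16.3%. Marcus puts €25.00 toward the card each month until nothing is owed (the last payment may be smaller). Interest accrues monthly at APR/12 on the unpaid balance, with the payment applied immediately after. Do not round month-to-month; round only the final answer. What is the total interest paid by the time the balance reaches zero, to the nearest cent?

€625.72

Monthly rate r = 16.3%/12 = 1.35833% = 0.0135833.
Payoff takes n = ⌈−ln(1 − rB₀/P)/ln(1+r)⌉ = ⌈70.029⌉ = 71 payments; the last is €0.72.
Total paid = 70·€25.00 + €0.72 = €1,750.72.
Total interest = total paid − principal = €1,750.72 − €1,125.00 = €625.72.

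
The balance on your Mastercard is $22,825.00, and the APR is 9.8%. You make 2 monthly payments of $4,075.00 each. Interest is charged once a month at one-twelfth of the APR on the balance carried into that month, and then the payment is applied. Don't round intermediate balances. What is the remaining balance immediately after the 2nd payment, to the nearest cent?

$15,016.05

Monthly rate r = 9.8%/12 = 0.816667% = 0.00816667.
Each month: B ← B·(1+r) − $4,075.00.
Month 1: interest $186.40; balance after payment $18,936.40.
Month 2: interest $154.65; balance after payment $15,016.05.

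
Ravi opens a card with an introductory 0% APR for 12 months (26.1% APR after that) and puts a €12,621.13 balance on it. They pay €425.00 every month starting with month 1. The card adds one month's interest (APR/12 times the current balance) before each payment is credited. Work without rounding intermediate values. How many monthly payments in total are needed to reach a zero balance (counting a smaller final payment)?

Promo months 1–12 at r₀ = 0%/12 = 0; months 13+ at r₁ = 26.1%/12 = 0.02175.
After month 12 (no interest yet): B = €12,621.13 − 12·€425.00 = €7,521.13.
Then at r₁ with €425.00/mo: n₂ = −ln(1 − r₁·B/P)/ln(1+r₁) ≈ 22.59 → 23 more payments.

35 payments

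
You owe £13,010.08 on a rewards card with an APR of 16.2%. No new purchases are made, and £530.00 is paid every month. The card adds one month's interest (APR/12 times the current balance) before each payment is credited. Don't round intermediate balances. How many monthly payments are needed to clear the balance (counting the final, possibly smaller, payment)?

Monthly rate r = 16.2%/12 = 1.35% = 0.0135.
Recurrence: B ← B·(1+r) − £530.00.
Month 1: interest £175.64; balance after payment £12,655.72.
Month 2: interest £170.85; balance after payment £12,296.57.
Closed form: n = −ln(1 − rB₀/P)/ln(1+r) = −ln(0.66861)/ln(1.0135) ≈ 30.020, so the balance reaches zero during payment 31.

31 payments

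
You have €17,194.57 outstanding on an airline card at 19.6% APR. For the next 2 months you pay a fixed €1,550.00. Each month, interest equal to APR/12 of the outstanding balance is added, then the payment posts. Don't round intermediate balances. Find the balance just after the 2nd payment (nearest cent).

Monthly rate r = 19.6%/12 = 1.63333% = 0.0163333.
Each month: B ← B·(1+r) − €1,550.00.
Month 1: interest €280.84; balance after payment €15,925.41.
Month 2: interest €260.12; balance after payment €14,635.53.

€14,635.53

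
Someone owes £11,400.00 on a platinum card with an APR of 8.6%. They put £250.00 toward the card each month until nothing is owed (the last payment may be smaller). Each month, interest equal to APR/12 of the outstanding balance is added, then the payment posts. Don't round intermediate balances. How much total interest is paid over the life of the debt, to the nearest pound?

£2,454

Monthly rate r = 8.6%/12 = 0.716667% = 0.00716667.
Payoff takes n = ⌈−ln(1 − rB₀/P)/ln(1+r)⌉ = ⌈55.413⌉ = 56 payments; the last is £103.56.
Total paid = 55·£250.00 + £103.56 = £13,853.56.
Total interest = total paid − principal = £13,853.56 − £11,400.00 = £2,453.56.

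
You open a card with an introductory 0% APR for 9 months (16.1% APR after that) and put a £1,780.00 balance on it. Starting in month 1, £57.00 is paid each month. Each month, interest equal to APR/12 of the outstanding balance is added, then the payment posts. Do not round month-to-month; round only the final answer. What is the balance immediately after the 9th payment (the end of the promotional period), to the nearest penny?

£1,267.00

Promo months 1–9 at r₀ = 0%/12 = 0; months 10+ at r₁ = 16.1%/12 = 0.0134167.
After month 9 (no interest yet): B = £1,780.00 − 9·£57.00 = £1,267.00.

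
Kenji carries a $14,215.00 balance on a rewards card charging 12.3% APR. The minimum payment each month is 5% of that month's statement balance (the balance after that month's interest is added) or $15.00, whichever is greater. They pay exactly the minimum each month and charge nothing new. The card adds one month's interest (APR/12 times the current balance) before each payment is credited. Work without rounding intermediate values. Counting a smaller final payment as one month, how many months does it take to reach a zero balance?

Monthly rate r = 12.3%/12 = 1.025% = 0.01025.
While 5% of the post-interest balance exceeds $15.00, each month B ← (B·(1+r))·(1 − 0.05), i.e. B shrinks by the factor (1+r)·0.95 = 0.95974.
This holds for months 1–95. Entering month 96 the balance is $286.57; 5% of the post-interest balance is now below $15.00, so the flat $15.00 minimum applies from here.
From month 96 a fixed $15.00 at rate r clears $286.57 in 22 more payments. Total: 95 + 22 = 117 months.

117 months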